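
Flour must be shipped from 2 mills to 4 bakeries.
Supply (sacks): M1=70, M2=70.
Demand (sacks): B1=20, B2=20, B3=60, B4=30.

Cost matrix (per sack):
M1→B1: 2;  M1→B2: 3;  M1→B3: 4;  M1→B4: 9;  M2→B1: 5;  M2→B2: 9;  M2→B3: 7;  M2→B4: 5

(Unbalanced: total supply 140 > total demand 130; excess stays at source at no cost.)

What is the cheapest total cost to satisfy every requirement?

580

A cheapest plan:
  M1 to B1: 20 × 2 = 40
  M1 to B2: 20 × 3 = 60
  M1 to B3: 30 × 4 = 120
  M2 to B3: 30 × 7 = 210
  M2 to B4: 30 × 5 = 150
Total = 40 + 60 + 120 + 210 + 150 = 580.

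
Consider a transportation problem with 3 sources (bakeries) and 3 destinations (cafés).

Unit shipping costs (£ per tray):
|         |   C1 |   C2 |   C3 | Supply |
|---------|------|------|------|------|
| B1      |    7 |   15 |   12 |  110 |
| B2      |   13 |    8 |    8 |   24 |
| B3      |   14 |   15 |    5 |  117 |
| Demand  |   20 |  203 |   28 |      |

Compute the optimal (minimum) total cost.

Optimal allocation:
  B1→C1: 20 × £7 = £140
  B1→C2: 90 × £15 = £1350
  B2→C2: 24 × £8 = £192
  B3→C2: 89 × £15 = £1335
  B3→C3: 28 × £5 = £140
Total = 140 + 1350 + 192 + 1335 + 140 = £3157.
(Supply check: B1 ships 110; B2 ships 24; B3 ships 117.)

3157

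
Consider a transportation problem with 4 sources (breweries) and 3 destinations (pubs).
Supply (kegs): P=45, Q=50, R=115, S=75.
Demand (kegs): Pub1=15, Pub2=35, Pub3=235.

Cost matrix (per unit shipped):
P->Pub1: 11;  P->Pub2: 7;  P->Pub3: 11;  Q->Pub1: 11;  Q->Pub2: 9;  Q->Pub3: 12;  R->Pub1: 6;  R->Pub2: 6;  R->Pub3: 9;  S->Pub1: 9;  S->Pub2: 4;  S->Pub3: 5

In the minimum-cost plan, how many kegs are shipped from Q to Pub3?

Solving gives:
  P to Pub2: 35 × 7 = 245
  P to Pub3: 10 × 11 = 110
  Q to Pub3: 50 × 12 = 600
  R to Pub1: 15 × 6 = 90
  R to Pub3: 100 × 9 = 900
  S to Pub3: 75 × 5 = 375
Total cost = 2320.
So Q→Pub3 carries 50 kegs.

50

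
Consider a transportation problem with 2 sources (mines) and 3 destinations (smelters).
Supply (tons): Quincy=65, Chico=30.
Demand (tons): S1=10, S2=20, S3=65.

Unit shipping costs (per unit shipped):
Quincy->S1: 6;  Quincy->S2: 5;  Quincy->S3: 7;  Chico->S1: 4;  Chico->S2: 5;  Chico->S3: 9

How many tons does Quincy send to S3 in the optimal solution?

The minimum-cost plan:
  Quincy->S3: 65 tons
  Chico->S1: 10 tons
  Chico->S2: 20 tons
Total cost = 595.
So Quincy→S3 carries 65 tons.

65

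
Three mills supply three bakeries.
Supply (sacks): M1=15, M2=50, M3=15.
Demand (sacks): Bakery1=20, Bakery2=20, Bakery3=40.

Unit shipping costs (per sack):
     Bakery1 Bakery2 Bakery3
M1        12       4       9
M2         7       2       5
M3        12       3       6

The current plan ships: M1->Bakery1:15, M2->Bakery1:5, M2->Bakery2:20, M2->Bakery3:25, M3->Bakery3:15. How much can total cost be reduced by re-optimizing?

Current plan cost = 15·12 + 5·7 + 20·2 + 25·5 + 15·6 = 470.
Optimal plan:
  M1→Bakery2: 15 × 4 = 60
  M2→Bakery1: 20 × 7 = 140
  M2→Bakery3: 30 × 5 = 150
  M3→Bakery2: 5 × 3 = 15
  M3→Bakery3: 10 × 6 = 60
Optimal cost = 425.
Saving = 470 − 425 = 45.

45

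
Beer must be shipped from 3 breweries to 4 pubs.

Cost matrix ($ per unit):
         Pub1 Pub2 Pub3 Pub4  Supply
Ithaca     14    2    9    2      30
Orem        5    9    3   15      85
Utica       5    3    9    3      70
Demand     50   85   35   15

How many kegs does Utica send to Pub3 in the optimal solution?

0

Optimal shipments:
  Ithaca–Pub2: 30 × $2 = $60
  Orem–Pub1: 50 × $5 = $250
  Orem–Pub3: 35 × $3 = $105
  Utica–Pub2: 55 × $3 = $165
  Utica–Pub4: 15 × $3 = $45
Total cost = $625.
The route Utica→Pub3 is not used.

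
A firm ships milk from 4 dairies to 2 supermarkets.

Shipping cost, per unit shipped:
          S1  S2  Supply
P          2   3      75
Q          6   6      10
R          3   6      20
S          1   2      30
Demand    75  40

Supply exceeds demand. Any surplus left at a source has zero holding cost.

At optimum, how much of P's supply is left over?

0

Minimum-cost shipments:
  P to S1: 35 × 2 = 70
  P to S2: 40 × 3 = 120
  R to S1: 10 × 3 = 30
  S to S1: 30 × 1 = 30
Total cost = 250.
P ships 75 of its 75, leaving 0.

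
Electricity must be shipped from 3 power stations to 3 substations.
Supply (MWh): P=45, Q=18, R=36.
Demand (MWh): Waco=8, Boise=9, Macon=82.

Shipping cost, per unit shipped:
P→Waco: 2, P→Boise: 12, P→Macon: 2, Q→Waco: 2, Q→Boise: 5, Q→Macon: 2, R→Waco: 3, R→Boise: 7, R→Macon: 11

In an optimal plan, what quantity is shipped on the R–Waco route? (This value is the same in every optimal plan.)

Optimal shipments:
  P to Macon: 45 × 2 = 90
  Q to Macon: 18 × 2 = 36
  R to Waco: 8 × 3 = 24
  R to Boise: 9 × 7 = 63
  R to Macon: 19 × 11 = 209
Total cost = 422.
So R→Waco carries 8 MWh.

8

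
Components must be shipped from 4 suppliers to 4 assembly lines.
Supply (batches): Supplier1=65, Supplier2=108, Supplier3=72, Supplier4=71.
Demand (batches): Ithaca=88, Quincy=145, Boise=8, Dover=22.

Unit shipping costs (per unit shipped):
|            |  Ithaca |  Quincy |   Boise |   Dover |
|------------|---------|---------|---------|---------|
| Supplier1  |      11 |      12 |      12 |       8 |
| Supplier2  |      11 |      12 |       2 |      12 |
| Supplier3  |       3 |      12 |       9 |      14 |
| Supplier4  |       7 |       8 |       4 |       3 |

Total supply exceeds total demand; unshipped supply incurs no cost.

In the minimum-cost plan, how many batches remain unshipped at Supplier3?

0

Minimum-cost shipments:
  Supplier1→Quincy: 12 × 12 = 144
  Supplier2→Quincy: 100 × 12 = 1200
  Supplier2→Boise: 8 × 2 = 16
  Supplier3→Ithaca: 72 × 3 = 216
  Supplier4→Ithaca: 16 × 7 = 112
  Supplier4→Quincy: 33 × 8 = 264
  Supplier4→Dover: 22 × 3 = 66
Total cost = 2018.
Supplier3 ships 72 of its 72, leaving 0.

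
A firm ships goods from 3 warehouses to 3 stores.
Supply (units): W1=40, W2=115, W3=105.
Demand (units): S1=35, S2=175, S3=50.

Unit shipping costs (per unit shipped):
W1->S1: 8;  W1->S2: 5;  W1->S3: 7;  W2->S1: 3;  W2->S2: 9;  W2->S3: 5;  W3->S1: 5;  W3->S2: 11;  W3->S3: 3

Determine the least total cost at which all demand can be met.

An optimal shipping plan:
  W1→S2: 40 × 5 = 200
  W2→S1: 35 × 3 = 105
  W2→S2: 80 × 9 = 720
  W3→S2: 55 × 11 = 605
  W3→S3: 50 × 3 = 150
Total = 200 + 105 + 720 + 605 + 150 = 1780.

1780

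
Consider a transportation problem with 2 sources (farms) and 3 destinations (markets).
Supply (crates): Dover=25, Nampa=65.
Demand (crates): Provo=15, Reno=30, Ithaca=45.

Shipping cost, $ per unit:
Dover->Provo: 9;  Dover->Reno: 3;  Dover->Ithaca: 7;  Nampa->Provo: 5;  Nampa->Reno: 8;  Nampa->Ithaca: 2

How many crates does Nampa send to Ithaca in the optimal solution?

Optimal shipments:
  Dover→Reno: 25 × $3 = $75
  Nampa→Provo: 15 × $5 = $75
  Nampa→Reno: 5 × $8 = $40
  Nampa→Ithaca: 45 × $2 = $90
Total cost = $280.
So Nampa→Ithaca carries 45 crates.

45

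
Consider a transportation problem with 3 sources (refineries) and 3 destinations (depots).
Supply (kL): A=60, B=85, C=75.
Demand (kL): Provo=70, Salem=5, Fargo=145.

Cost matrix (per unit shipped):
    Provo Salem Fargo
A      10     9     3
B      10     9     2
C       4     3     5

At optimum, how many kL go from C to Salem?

5

The minimum-cost plan:
  A to Fargo: 60 × 3 = 180
  B to Fargo: 85 × 2 = 170
  C to Provo: 70 × 4 = 280
  C to Salem: 5 × 3 = 15
Total cost = 645.
So C→Salem carries 5 kL.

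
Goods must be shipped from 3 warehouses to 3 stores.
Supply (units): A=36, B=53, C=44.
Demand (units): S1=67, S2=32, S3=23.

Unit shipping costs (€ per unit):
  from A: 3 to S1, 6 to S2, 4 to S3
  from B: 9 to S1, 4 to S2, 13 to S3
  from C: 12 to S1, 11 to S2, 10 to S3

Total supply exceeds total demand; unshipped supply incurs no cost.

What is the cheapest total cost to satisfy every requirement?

775

A cheapest plan:
  A to S1: 36 × €3 = €108
  B to S1: 21 × €9 = €189
  B to S2: 32 × €4 = €128
  C to S1: 10 × €12 = €120
  C to S3: 23 × €10 = €230
Total = 108 + 189 + 128 + 120 + 230 = €775.
(Supply check: A ships 36; B ships 53; C ships 33.)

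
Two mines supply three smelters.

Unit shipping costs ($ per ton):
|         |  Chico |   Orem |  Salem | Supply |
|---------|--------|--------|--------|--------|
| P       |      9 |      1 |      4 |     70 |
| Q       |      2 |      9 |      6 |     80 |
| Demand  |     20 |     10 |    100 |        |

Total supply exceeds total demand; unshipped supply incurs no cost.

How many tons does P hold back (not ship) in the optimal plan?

0

Minimum-cost shipments:
  P to Orem: 10 × $1 = $10
  P to Salem: 60 × $4 = $240
  Q to Chico: 20 × $2 = $40
  Q to Salem: 40 × $6 = $240
Total cost = $530.
P ships 70 of its 70, leaving 0.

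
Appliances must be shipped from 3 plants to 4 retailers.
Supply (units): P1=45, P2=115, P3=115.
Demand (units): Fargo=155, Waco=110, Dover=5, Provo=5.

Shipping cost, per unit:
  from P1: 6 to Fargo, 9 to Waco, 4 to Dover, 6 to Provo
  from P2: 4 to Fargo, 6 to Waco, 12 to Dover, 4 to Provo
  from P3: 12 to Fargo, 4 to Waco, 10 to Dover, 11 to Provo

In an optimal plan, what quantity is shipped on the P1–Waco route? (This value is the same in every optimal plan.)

0

Optimal shipments:
  P1 to Fargo: 40 units
  P1 to Dover: 5 units
  P2 to Fargo: 115 units
  P3 to Waco: 110 units
  P3 to Provo: 5 units
Total cost = 1215.
The route P1→Waco is not used.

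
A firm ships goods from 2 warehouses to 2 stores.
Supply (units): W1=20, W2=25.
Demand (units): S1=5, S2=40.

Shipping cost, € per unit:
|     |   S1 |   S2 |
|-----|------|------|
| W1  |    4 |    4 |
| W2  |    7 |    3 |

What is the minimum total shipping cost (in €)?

155

A cheapest plan:
  W1->S1: 5 × €4 = €20
  W1->S2: 15 × €4 = €60
  W2->S2: 25 × €3 = €75
Total = 20 + 60 + 75 = €155.
(Supply check: W1 ships 20; W2 ships 25.)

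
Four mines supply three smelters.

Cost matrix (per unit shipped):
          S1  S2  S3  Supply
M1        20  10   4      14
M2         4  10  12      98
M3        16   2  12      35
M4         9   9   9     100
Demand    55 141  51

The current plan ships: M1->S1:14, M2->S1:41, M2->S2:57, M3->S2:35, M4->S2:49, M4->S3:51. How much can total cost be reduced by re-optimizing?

Current plan cost = 14·20 + 41·4 + 57·10 + 35·2 + 49·9 + 51·9 = 1984.
Optimal plan:
  M1–S3: 14 × 4 = 56
  M2–S1: 55 × 4 = 220
  M2–S2: 43 × 10 = 430
  M3–S2: 35 × 2 = 70
  M4–S2: 63 × 9 = 567
  M4–S3: 37 × 9 = 333
Optimal cost = 1676.
Saving = 1984 − 1676 = 308.

308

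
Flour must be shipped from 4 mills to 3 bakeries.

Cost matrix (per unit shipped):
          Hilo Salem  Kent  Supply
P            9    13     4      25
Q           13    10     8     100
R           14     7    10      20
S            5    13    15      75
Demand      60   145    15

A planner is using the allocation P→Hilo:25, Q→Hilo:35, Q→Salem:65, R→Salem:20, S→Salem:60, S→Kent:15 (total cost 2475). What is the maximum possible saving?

Current plan cost = 25·9 + 35·13 + 65·10 + 20·7 + 60·13 + 15·15 = 2475.
Optimal plan:
  P to Salem: 10 × 13 = 130
  P to Kent: 15 × 4 = 60
  Q to Salem: 100 × 10 = 1000
  R to Salem: 20 × 7 = 140
  S to Hilo: 60 × 5 = 300
  S to Salem: 15 × 13 = 195
Optimal cost = 1825.
Saving = 2475 − 1825 = 650.

650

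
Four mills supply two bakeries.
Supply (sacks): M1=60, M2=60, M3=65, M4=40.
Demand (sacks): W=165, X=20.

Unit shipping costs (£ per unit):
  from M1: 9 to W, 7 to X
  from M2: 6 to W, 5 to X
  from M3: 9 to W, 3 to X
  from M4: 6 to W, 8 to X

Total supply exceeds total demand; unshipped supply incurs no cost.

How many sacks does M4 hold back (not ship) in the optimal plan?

An optimal plan:
  M1–W: 20 sacks
  M2–W: 60 sacks
  M3–W: 45 sacks
  M3–X: 20 sacks
  M4–W: 40 sacks
Total cost = £1245.
M4 ships 40 of its 40, leaving 0.

0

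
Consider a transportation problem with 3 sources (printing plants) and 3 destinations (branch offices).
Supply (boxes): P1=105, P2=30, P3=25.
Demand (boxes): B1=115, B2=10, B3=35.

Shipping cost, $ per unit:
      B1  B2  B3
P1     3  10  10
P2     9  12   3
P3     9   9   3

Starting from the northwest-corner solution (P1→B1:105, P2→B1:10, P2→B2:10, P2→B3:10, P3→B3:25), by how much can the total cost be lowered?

Current plan cost = 105·3 + 10·9 + 10·12 + 10·3 + 25·3 = $630.
Optimal plan:
  P1–B1: 105 boxes
  P2–B3: 30 boxes
  P3–B1: 10 boxes
  P3–B2: 10 boxes
  P3–B3: 5 boxes
Optimal cost = $600.
Saving = 630 − 600 = $30.

30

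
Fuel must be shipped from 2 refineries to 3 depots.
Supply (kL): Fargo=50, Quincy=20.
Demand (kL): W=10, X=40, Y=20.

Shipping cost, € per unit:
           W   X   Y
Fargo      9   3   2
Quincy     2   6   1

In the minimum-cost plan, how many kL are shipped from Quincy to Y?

The minimum-cost plan:
  Fargo to X: 40 × €3 = €120
  Fargo to Y: 10 × €2 = €20
  Quincy to W: 10 × €2 = €20
  Quincy to Y: 10 × €1 = €10
Total cost = €170.
So Quincy→Y carries 10 kL.

10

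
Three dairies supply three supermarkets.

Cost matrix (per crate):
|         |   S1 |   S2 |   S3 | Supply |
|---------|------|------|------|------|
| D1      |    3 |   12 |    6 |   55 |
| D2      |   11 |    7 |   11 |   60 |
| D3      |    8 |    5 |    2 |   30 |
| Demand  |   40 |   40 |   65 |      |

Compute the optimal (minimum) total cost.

Optimal allocation:
  D1->S1: 40 crates
  D1->S3: 15 crates
  D2->S2: 40 crates
  D2->S3: 20 crates
  D3->S3: 30 crates
Total cost = 770.

770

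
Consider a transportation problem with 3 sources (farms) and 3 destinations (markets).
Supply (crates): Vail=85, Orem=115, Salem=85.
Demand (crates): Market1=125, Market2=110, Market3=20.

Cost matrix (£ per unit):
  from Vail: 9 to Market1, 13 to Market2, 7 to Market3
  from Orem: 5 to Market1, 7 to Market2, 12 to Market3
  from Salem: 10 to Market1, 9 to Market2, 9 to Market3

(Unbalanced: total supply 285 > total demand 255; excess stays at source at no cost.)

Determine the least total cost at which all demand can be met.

1845

Optimal allocation:
  Vail→Market1: 35 × £9 = £315
  Vail→Market3: 20 × £7 = £140
  Orem→Market1: 90 × £5 = £450
  Orem→Market2: 25 × £7 = £175
  Salem→Market2: 85 × £9 = £765
Total = 315 + 140 + 450 + 175 + 765 = £1845.
(Supply check: Vail ships 55; Orem ships 115; Salem ships 85.)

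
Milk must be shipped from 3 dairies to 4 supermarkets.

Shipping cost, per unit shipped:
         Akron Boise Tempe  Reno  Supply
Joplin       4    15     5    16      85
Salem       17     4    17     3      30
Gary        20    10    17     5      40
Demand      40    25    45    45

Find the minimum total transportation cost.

A cheapest plan:
  Joplin to Akron: 40 × 4 = 160
  Joplin to Tempe: 45 × 5 = 225
  Salem to Boise: 25 × 4 = 100
  Salem to Reno: 5 × 3 = 15
  Gary to Reno: 40 × 5 = 200
Total = 160 + 225 + 100 + 15 + 200 = 700.
(Supply check: Joplin ships 85; Salem ships 30; Gary ships 40.)

700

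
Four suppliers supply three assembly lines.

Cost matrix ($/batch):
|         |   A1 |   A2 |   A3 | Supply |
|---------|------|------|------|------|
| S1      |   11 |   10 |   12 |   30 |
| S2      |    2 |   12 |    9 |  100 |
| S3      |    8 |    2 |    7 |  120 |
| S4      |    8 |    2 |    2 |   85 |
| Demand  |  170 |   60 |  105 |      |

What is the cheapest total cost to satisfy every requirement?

1280

An optimal shipping plan:
  S1–A1: 30 × $11 = $330
  S2–A1: 100 × $2 = $200
  S3–A1: 40 × $8 = $320
  S3–A2: 60 × $2 = $120
  S3–A3: 20 × $7 = $140
  S4–A3: 85 × $2 = $170
Total = 330 + 200 + 320 + 120 + 140 + 170 = $1280.
(Supply check: S1 ships 30; S2 ships 100; S3 ships 120; S4 ships 85.)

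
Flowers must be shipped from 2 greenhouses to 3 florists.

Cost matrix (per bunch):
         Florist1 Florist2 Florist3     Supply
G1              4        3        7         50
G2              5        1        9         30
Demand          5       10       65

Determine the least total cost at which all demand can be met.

A cheapest plan:
  G1–Florist3: 50 × 7 = 350
  G2–Florist1: 5 × 5 = 25
  G2–Florist2: 10 × 1 = 10
  G2–Florist3: 15 × 9 = 135
Total = 350 + 25 + 10 + 135 = 520.
(Supply check: G1 ships 50; G2 ships 30.)

520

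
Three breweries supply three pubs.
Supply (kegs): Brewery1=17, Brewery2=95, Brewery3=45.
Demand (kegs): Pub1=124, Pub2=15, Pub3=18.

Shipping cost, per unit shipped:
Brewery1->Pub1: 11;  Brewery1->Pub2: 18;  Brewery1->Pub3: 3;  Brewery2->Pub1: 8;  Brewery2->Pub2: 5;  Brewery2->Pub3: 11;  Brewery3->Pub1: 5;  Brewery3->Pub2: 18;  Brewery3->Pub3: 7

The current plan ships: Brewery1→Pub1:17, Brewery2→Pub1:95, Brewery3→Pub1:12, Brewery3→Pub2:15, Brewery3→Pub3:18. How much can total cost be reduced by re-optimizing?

Current plan cost = 17·11 + 95·8 + 12·5 + 15·18 + 18·7 = 1403.
Optimal plan:
  Brewery1->Pub3: 17 × 3 = 51
  Brewery2->Pub1: 80 × 8 = 640
  Brewery2->Pub2: 15 × 5 = 75
  Brewery3->Pub1: 44 × 5 = 220
  Brewery3->Pub3: 1 × 7 = 7
Optimal cost = 993.
Saving = 1403 − 993 = 410.

410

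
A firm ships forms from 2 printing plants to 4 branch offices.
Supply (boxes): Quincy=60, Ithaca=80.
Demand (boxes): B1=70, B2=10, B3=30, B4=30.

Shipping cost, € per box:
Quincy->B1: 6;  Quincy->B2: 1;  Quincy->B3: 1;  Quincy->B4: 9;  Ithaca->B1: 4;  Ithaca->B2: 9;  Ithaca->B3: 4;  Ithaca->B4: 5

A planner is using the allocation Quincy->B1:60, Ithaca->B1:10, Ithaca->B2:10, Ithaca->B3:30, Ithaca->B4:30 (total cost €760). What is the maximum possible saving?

250

Current plan cost = 60·6 + 10·4 + 10·9 + 30·4 + 30·5 = €760.
Optimal plan:
  Quincy->B1: 20 × €6 = €120
  Quincy->B2: 10 × €1 = €10
  Quincy->B3: 30 × €1 = €30
  Ithaca->B1: 50 × €4 = €200
  Ithaca->B4: 30 × €5 = €150
Optimal cost = €510.
Saving = 760 − 510 = €250.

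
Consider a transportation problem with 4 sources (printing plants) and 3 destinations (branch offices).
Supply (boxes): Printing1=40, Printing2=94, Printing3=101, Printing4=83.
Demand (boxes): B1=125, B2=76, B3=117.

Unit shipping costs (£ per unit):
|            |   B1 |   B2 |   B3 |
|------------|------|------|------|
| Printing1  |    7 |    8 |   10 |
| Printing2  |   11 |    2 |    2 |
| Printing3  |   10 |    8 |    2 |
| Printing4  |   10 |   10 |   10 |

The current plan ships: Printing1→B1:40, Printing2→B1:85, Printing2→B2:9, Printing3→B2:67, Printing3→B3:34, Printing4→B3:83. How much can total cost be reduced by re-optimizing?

Current plan cost = 40·7 + 85·11 + 9·2 + 67·8 + 34·2 + 83·10 = £2667.
Optimal plan:
  Printing1 to B1: 40 × £7 = £280
  Printing2 to B2: 76 × £2 = £152
  Printing2 to B3: 18 × £2 = £36
  Printing3 to B1: 2 × £10 = £20
  Printing3 to B3: 99 × £2 = £198
  Printing4 to B1: 83 × £10 = £830
Optimal cost = £1516.
Saving = 2667 − 1516 = £1151.

1151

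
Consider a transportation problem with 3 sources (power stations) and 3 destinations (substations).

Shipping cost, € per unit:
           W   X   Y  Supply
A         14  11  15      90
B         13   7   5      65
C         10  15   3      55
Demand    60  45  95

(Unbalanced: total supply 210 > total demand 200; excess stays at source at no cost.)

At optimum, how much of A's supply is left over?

Minimum-cost shipments:
  A→W: 60 MWh
  A→X: 20 MWh
  B→X: 25 MWh
  B→Y: 40 MWh
  C→Y: 55 MWh
Total cost = €1600.
A ships 80 of its 90, leaving 10.

10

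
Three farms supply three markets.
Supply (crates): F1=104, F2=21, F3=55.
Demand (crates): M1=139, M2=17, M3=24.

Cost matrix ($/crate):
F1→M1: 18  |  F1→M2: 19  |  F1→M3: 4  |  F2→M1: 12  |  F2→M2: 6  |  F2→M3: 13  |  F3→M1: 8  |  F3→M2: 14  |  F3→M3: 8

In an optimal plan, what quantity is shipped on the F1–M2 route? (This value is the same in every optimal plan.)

0

The minimum-cost plan:
  F1 to M1: 80 × $18 = $1440
  F1 to M3: 24 × $4 = $96
  F2 to M1: 4 × $12 = $48
  F2 to M2: 17 × $6 = $102
  F3 to M1: 55 × $8 = $440
Total cost = $2126.
The route F1→M2 is not used.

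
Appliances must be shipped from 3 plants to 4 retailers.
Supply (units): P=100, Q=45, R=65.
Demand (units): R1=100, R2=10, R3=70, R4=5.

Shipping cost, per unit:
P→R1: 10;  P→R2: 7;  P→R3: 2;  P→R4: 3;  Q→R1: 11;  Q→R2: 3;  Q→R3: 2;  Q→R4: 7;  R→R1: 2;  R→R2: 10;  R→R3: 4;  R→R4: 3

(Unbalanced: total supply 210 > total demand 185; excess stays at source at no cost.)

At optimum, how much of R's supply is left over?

0

An optimal plan:
  P to R1: 35 × 10 = 350
  P to R3: 60 × 2 = 120
  P to R4: 5 × 3 = 15
  Q to R2: 10 × 3 = 30
  Q to R3: 10 × 2 = 20
  R to R1: 65 × 2 = 130
Total cost = 665.
R ships 65 of its 65, leaving 0.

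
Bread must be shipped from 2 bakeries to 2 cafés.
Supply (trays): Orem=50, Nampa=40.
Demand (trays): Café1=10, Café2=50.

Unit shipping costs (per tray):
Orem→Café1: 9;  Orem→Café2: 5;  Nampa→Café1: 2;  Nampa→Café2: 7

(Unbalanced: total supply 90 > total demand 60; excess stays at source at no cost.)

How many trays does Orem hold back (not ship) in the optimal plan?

0

Minimum-cost shipments:
  Orem→Café2: 50 × 5 = 250
  Nampa→Café1: 10 × 2 = 20
Total cost = 270.
Orem ships 50 of its 50, leaving 0.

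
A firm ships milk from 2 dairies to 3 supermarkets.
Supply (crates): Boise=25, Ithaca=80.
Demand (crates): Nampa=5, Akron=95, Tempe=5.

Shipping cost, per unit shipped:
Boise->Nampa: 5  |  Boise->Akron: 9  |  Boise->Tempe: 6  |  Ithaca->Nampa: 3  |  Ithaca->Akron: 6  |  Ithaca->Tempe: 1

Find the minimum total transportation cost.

An optimal shipping plan:
  Boise→Nampa: 5 × 5 = 25
  Boise→Akron: 20 × 9 = 180
  Ithaca→Akron: 75 × 6 = 450
  Ithaca→Tempe: 5 × 1 = 5
Total = 25 + 180 + 450 + 5 = 660.
(Supply check: Boise ships 25; Ithaca ships 80.)

660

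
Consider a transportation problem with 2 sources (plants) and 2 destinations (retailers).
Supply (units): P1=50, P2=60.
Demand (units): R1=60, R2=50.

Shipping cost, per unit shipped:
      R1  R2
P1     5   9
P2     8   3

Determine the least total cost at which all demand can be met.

Optimal allocation:
  P1 to R1: 50 × 5 = 250
  P2 to R1: 10 × 8 = 80
  P2 to R2: 50 × 3 = 150
Total = 250 + 80 + 150 = 480.

480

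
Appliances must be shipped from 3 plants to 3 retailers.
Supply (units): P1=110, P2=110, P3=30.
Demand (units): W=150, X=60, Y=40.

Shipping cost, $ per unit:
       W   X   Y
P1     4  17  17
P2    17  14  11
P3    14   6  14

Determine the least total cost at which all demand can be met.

2160

An optimal shipping plan:
  P1→W: 110 × $4 = $440
  P2→W: 40 × $17 = $680
  P2→X: 30 × $14 = $420
  P2→Y: 40 × $11 = $440
  P3→X: 30 × $6 = $180
Total = 440 + 680 + 420 + 440 + 180 = $2160.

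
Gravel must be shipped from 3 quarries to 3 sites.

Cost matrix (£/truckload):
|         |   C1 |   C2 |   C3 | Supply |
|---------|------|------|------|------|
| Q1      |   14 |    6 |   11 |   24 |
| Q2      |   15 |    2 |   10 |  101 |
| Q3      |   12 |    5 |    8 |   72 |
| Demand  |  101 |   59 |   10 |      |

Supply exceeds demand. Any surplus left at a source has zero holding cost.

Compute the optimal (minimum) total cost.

One minimum-cost allocation:
  Q1->C1: 24 × £14 = £336
  Q2->C1: 5 × £15 = £75
  Q2->C2: 59 × £2 = £118
  Q2->C3: 10 × £10 = £100
  Q3->C1: 72 × £12 = £864
Total = 336 + 75 + 118 + 100 + 864 = £1493.

1493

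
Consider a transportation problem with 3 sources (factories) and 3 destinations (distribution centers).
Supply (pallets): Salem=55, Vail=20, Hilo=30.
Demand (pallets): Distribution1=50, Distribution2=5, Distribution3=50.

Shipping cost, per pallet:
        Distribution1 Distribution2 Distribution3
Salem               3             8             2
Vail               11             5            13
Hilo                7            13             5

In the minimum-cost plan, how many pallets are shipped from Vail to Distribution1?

15

The minimum-cost plan:
  Salem→Distribution1: 35 × 3 = 105
  Salem→Distribution3: 20 × 2 = 40
  Vail→Distribution1: 15 × 11 = 165
  Vail→Distribution2: 5 × 5 = 25
  Hilo→Distribution3: 30 × 5 = 150
Total cost = 485.
So Vail→Distribution1 carries 15 pallets.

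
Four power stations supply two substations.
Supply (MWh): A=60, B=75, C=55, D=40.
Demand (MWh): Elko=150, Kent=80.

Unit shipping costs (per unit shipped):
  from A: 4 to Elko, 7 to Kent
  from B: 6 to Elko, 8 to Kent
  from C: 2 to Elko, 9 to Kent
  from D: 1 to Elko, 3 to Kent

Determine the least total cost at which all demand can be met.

An optimal shipping plan:
  A to Elko: 60 × 4 = 240
  B to Elko: 35 × 6 = 210
  B to Kent: 40 × 8 = 320
  C to Elko: 55 × 2 = 110
  D to Kent: 40 × 3 = 120
Total = 240 + 210 + 320 + 110 + 120 = 1000.
(Supply check: A ships 60; B ships 75; C ships 55; D ships 40.)

1000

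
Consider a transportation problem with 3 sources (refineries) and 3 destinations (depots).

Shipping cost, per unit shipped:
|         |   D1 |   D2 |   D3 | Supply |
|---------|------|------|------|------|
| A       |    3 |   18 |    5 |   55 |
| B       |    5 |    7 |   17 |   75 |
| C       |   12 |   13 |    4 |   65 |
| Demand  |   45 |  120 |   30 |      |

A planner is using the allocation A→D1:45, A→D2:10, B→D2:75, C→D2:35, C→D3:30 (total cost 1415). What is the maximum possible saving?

Current plan cost = 45·3 + 10·18 + 75·7 + 35·13 + 30·4 = 1415.
Optimal plan:
  A→D1: 45 × 3 = 135
  A→D3: 10 × 5 = 50
  B→D2: 75 × 7 = 525
  C→D2: 45 × 13 = 585
  C→D3: 20 × 4 = 80
Optimal cost = 1375.
Saving = 1415 − 1375 = 40.

40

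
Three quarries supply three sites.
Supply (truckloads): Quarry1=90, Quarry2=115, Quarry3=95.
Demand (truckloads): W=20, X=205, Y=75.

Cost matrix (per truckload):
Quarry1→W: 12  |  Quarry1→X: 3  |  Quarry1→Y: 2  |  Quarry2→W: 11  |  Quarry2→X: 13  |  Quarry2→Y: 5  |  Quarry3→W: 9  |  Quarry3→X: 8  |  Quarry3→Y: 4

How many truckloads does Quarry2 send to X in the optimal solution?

The minimum-cost plan:
  Quarry1 to X: 90 × 3 = 270
  Quarry2 to W: 20 × 11 = 220
  Quarry2 to X: 20 × 13 = 260
  Quarry2 to Y: 75 × 5 = 375
  Quarry3 to X: 95 × 8 = 760
Total cost = 1885.
So Quarry2→X carries 20 truckloads.

20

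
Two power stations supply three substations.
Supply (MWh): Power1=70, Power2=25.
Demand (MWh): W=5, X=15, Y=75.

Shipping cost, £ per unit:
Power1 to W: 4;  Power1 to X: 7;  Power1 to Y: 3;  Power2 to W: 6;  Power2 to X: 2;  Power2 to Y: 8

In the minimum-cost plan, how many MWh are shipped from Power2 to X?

Solving gives:
  Power1–Y: 70 × £3 = £210
  Power2–W: 5 × £6 = £30
  Power2–X: 15 × £2 = £30
  Power2–Y: 5 × £8 = £40
Total cost = £310.
So Power2→X carries 15 MWh.

15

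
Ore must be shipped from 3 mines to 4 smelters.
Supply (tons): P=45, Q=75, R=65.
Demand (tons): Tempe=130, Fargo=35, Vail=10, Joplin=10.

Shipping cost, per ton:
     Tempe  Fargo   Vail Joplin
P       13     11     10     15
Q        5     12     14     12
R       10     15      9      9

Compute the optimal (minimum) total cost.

1500

Optimal allocation:
  P->Fargo: 35 × 11 = 385
  P->Vail: 10 × 10 = 100
  Q->Tempe: 75 × 5 = 375
  R->Tempe: 55 × 10 = 550
  R->Joplin: 10 × 9 = 90
Total = 385 + 100 + 375 + 550 + 90 = 1500.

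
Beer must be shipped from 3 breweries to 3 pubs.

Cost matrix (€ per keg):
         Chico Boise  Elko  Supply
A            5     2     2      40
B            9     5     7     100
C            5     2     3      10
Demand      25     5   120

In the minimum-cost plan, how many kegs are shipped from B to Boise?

5

Solving gives:
  A to Elko: 40 × €2 = €80
  B to Chico: 25 × €9 = €225
  B to Boise: 5 × €5 = €25
  B to Elko: 70 × €7 = €490
  C to Elko: 10 × €3 = €30
Total cost = €850.
So B→Boise carries 5 kegs.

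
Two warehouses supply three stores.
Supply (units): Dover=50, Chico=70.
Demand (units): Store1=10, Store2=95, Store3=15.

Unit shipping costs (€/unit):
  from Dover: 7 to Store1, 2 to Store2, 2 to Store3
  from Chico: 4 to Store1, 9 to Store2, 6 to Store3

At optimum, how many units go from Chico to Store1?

The minimum-cost plan:
  Dover→Store2: 50 × €2 = €100
  Chico→Store1: 10 × €4 = €40
  Chico→Store2: 45 × €9 = €405
  Chico→Store3: 15 × €6 = €90
Total cost = €635.
So Chico→Store1 carries 10 units.

10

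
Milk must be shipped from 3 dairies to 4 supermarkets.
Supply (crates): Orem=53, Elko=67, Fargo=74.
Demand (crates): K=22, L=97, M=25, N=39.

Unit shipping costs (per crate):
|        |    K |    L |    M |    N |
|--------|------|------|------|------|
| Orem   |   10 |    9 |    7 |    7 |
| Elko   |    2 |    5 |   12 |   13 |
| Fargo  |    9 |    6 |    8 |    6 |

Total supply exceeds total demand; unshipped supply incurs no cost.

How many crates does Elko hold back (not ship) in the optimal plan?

An optimal plan:
  Orem→M: 25 crates
  Orem→N: 17 crates
  Elko→K: 22 crates
  Elko→L: 45 crates
  Fargo→L: 52 crates
  Fargo→N: 22 crates
Total cost = 1007.
Elko ships 67 of its 67, leaving 0.

0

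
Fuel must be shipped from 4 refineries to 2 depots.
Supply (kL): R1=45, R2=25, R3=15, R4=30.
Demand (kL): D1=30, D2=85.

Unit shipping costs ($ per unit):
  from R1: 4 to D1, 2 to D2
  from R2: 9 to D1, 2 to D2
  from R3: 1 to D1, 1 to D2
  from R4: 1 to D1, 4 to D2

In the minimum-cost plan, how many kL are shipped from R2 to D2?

25

Solving gives:
  R1 to D2: 45 kL
  R2 to D2: 25 kL
  R3 to D2: 15 kL
  R4 to D1: 30 kL
Total cost = $185.
So R2→D2 carries 25 kL.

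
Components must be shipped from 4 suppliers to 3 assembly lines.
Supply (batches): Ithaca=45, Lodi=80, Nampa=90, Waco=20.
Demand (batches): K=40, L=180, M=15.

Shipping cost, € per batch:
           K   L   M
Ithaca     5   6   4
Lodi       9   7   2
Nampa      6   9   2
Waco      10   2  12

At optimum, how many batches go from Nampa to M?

15

The minimum-cost plan:
  Ithaca->L: 45 batches
  Lodi->L: 80 batches
  Nampa->K: 40 batches
  Nampa->L: 35 batches
  Nampa->M: 15 batches
  Waco->L: 20 batches
Total cost = €1455.
So Nampa→M carries 15 batches.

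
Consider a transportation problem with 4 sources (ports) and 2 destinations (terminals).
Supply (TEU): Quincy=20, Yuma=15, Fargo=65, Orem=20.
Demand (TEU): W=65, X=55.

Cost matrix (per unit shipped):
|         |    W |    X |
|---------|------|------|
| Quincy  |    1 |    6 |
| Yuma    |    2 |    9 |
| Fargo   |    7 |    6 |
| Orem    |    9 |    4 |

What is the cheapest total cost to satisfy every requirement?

550

Optimal allocation:
  Quincy->W: 20 TEU
  Yuma->W: 15 TEU
  Fargo->W: 30 TEU
  Fargo->X: 35 TEU
  Orem->X: 20 TEU
Total cost = 550.
(Supply check: Quincy ships 20; Yuma ships 15; Fargo ships 65; Orem ships 20.)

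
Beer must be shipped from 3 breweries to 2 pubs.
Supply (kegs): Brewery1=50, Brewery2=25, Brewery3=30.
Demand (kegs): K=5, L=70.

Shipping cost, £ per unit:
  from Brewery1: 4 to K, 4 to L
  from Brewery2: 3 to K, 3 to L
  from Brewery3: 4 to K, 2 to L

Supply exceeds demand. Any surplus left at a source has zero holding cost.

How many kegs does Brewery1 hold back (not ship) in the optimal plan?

Minimum-cost shipments:
  Brewery1→L: 20 kegs
  Brewery2→K: 5 kegs
  Brewery2→L: 20 kegs
  Brewery3→L: 30 kegs
Total cost = £215.
Brewery1 ships 20 of its 50, leaving 30.

30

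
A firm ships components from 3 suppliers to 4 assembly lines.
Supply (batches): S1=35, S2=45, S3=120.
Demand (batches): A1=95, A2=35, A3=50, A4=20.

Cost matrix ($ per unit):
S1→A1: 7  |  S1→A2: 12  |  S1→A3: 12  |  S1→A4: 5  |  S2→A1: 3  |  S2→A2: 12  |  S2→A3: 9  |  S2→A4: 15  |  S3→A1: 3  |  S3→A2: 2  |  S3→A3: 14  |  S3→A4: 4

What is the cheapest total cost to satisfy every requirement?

950

A cheapest plan:
  S1→A3: 15 × $12 = $180
  S1→A4: 20 × $5 = $100
  S2→A1: 10 × $3 = $30
  S2→A3: 35 × $9 = $315
  S3→A1: 85 × $3 = $255
  S3→A2: 35 × $2 = $70
Total = 180 + 100 + 30 + 315 + 255 + 70 = $950.
(Supply check: S1 ships 35; S2 ships 45; S3 ships 120.)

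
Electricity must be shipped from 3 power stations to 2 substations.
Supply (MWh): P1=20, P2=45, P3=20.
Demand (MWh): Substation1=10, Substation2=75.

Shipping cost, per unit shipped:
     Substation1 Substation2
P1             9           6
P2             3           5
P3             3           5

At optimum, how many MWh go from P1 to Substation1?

0

The minimum-cost plan:
  P1->Substation2: 20 MWh
  P2->Substation1: 10 MWh
  P2->Substation2: 35 MWh
  P3->Substation2: 20 MWh
Total cost = 425.
The route P1→Substation1 is not used.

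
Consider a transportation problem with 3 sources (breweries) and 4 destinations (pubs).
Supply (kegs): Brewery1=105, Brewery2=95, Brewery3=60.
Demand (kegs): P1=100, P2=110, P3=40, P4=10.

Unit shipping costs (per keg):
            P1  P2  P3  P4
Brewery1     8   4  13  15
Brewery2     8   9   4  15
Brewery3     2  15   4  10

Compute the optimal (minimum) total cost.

1215

An optimal shipping plan:
  Brewery1–P2: 105 × 4 = 420
  Brewery2–P1: 40 × 8 = 320
  Brewery2–P2: 5 × 9 = 45
  Brewery2–P3: 40 × 4 = 160
  Brewery2–P4: 10 × 15 = 150
  Brewery3–P1: 60 × 2 = 120
Total = 420 + 320 + 45 + 160 + 150 + 120 = 1215.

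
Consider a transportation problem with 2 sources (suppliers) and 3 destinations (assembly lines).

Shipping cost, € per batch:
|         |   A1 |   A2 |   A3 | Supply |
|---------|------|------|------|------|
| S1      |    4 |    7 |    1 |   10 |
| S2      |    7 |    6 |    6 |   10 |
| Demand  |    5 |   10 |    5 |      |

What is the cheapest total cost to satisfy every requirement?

85

A cheapest plan:
  S1–A1: 5 × €4 = €20
  S1–A3: 5 × €1 = €5
  S2–A2: 10 × €6 = €60
Total = 20 + 5 + 60 = €85.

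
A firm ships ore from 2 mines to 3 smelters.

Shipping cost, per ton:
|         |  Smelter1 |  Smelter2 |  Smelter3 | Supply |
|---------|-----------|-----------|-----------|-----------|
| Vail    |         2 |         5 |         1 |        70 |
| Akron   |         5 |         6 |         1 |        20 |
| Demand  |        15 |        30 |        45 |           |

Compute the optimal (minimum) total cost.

Optimal allocation:
  Vail→Smelter1: 15 tons
  Vail→Smelter2: 30 tons
  Vail→Smelter3: 25 tons
  Akron→Smelter3: 20 tons
Total cost = 225.
(Supply check: Vail ships 70; Akron ships 20.)

225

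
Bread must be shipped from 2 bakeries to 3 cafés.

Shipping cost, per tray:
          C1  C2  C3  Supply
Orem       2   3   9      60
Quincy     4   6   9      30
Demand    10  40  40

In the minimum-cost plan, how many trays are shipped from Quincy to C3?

30

Solving gives:
  Orem to C1: 10 × 2 = 20
  Orem to C2: 40 × 3 = 120
  Orem to C3: 10 × 9 = 90
  Quincy to C3: 30 × 9 = 270
Total cost = 500.
So Quincy→C3 carries 30 trays.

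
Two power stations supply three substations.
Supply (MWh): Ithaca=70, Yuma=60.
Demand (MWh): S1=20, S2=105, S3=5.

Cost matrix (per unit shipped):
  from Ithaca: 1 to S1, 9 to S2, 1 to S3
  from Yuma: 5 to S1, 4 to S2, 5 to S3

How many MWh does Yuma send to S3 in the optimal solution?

Solving gives:
  Ithaca->S1: 20 MWh
  Ithaca->S2: 45 MWh
  Ithaca->S3: 5 MWh
  Yuma->S2: 60 MWh
Total cost = 670.
The route Yuma→S3 is not used.

0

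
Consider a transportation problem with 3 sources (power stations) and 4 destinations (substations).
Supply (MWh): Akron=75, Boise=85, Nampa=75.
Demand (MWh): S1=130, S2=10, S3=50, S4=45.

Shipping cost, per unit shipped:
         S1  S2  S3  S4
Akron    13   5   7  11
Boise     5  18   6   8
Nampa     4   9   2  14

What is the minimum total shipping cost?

1350

One minimum-cost allocation:
  Akron to S2: 10 × 5 = 50
  Akron to S3: 20 × 7 = 140
  Akron to S4: 45 × 11 = 495
  Boise to S1: 85 × 5 = 425
  Nampa to S1: 45 × 4 = 180
  Nampa to S3: 30 × 2 = 60
Total = 50 + 140 + 495 + 425 + 180 + 60 = 1350.
(Supply check: Akron ships 75; Boise ships 85; Nampa ships 75.)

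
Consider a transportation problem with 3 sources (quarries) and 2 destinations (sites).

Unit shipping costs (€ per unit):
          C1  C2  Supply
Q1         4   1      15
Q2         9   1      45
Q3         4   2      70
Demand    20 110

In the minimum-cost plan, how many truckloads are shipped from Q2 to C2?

45

The minimum-cost plan:
  Q1→C2: 15 truckloads
  Q2→C2: 45 truckloads
  Q3→C1: 20 truckloads
  Q3→C2: 50 truckloads
Total cost = €240.
So Q2→C2 carries 45 truckloads.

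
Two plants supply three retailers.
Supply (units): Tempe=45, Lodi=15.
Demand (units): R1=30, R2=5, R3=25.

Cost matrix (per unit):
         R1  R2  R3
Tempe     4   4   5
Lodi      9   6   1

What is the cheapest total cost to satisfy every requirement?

One minimum-cost allocation:
  Tempe–R1: 30 × 4 = 120
  Tempe–R2: 5 × 4 = 20
  Tempe–R3: 10 × 5 = 50
  Lodi–R3: 15 × 1 = 15
Total = 120 + 20 + 50 + 15 = 205.

205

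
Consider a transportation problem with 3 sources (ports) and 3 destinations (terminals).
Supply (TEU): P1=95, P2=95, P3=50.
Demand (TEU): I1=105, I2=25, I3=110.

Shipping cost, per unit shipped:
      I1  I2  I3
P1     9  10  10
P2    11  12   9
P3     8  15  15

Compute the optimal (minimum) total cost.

2150

An optimal shipping plan:
  P1→I1: 55 × 9 = 495
  P1→I2: 25 × 10 = 250
  P1→I3: 15 × 10 = 150
  P2→I3: 95 × 9 = 855
  P3→I1: 50 × 8 = 400
Total = 495 + 250 + 150 + 855 + 400 = 2150.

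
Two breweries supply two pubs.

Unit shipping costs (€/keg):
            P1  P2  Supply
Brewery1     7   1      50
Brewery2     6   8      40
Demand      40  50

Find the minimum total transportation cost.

290

Optimal allocation:
  Brewery1→P2: 50 kegs
  Brewery2→P1: 40 kegs
Total cost = €290.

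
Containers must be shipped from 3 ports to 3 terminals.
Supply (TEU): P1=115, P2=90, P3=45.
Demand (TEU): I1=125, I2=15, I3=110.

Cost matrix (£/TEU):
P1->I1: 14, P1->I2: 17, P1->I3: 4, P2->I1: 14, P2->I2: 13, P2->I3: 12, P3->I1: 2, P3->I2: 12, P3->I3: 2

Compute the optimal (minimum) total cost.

A cheapest plan:
  P1→I1: 5 × £14 = £70
  P1→I3: 110 × £4 = £440
  P2→I1: 75 × £14 = £1050
  P2→I2: 15 × £13 = £195
  P3→I1: 45 × £2 = £90
Total = 70 + 440 + 1050 + 195 + 90 = £1845.

1845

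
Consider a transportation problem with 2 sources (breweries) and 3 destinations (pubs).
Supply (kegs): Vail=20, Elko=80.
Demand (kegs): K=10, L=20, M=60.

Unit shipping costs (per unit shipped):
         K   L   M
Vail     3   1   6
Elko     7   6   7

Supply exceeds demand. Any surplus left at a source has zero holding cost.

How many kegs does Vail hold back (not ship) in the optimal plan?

An optimal plan:
  Vail–L: 20 × 1 = 20
  Elko–K: 10 × 7 = 70
  Elko–M: 60 × 7 = 420
Total cost = 510.
Vail ships 20 of its 20, leaving 0.

0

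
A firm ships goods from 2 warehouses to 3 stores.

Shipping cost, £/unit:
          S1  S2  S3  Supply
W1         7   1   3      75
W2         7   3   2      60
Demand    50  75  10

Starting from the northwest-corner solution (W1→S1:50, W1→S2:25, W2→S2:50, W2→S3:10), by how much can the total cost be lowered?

100

Current plan cost = 50·7 + 25·1 + 50·3 + 10·2 = £545.
Optimal plan:
  W1–S2: 75 × £1 = £75
  W2–S1: 50 × £7 = £350
  W2–S3: 10 × £2 = £20
Optimal cost = £445.
Saving = 545 − 445 = £100.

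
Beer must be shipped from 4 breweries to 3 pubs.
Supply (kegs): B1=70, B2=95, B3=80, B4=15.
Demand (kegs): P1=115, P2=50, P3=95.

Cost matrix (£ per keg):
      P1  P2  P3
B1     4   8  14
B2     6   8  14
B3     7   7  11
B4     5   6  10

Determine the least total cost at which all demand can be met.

An optimal shipping plan:
  B1→P1: 70 × £4 = £280
  B2→P1: 45 × £6 = £270
  B2→P2: 50 × £8 = £400
  B3→P3: 80 × £11 = £880
  B4→P3: 15 × £10 = £150
Total = 280 + 270 + 400 + 880 + 150 = £1980.

1980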